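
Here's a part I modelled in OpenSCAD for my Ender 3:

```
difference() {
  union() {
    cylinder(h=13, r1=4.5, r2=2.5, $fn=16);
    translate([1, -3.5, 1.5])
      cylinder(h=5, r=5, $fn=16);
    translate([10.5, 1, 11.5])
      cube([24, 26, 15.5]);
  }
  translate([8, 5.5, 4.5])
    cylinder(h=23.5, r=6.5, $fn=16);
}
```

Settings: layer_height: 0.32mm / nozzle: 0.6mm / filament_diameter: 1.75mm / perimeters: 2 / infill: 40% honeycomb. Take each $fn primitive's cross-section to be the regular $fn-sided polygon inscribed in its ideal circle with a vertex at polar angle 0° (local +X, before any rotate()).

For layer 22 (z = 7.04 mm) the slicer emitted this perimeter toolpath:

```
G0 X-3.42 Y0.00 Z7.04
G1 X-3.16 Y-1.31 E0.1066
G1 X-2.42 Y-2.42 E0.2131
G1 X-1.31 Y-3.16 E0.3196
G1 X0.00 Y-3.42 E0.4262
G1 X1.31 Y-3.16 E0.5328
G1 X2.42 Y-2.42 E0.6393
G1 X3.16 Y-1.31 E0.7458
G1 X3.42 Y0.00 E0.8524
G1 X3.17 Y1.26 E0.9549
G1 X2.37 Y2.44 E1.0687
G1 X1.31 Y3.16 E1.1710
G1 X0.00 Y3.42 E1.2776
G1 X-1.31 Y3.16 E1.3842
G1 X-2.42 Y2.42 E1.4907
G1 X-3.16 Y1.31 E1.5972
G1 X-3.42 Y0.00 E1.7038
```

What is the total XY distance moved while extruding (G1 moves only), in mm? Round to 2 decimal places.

21.34 mm

Sum the Euclidean lengths of each G1 segment: total = 21.34 mm.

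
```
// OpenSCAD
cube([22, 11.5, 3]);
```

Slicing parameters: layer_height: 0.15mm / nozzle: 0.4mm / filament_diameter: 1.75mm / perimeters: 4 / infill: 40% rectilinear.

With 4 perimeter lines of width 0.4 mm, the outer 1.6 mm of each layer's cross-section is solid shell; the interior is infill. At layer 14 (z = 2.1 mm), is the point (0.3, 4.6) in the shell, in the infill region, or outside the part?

At z = 2.1 mm: the cube is present — its section is the full 22×11.5 rectangle. Overall, the cross-section is a single solid region. The nearest boundary edge runs (0.00, 11.50)→(0.00, 0.00); distance from the point to it = 0.30 mm. The point is inside the cross-section, 0.30 mm from the nearest boundary — within the 1.6 mm shell band (4 × 0.4).

shell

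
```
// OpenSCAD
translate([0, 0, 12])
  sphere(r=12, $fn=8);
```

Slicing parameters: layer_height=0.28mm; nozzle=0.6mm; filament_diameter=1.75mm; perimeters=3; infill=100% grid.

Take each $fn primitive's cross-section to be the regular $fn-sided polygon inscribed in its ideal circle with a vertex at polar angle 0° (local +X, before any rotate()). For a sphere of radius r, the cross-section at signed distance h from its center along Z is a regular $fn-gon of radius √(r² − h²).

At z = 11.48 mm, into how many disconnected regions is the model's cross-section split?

At z = 11.48 mm: the sphere: section is a regular 8-gon, circumradius = √(r²−h²) = √(12²−0.52²) = 11.989. The result has 1 disconnected region.

1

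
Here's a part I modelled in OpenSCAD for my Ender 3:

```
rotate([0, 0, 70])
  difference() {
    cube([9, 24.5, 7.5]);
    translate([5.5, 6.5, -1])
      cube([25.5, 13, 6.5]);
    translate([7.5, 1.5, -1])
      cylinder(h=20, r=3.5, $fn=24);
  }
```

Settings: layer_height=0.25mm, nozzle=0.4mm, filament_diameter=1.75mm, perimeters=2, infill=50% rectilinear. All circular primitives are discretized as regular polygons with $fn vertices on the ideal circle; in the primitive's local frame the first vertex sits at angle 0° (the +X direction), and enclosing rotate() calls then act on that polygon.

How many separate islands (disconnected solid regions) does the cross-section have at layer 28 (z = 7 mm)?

At z = 7 mm: the cube (footprint 9×24.5) is included at this height; the cube at (5.5, 6.5) is absent (z outside [-1, 5.5]); the r=3.5 cylinder at (7.5, 1.5) gives a regular 24-gon of circumradius 3.5 (constant along its height); Subtracting the remaining from the first: starting from the 9×24.5 cube, the r=3.5 cylinder at (7.5, 1.5) partially overlaps it — only the 21.87 mm² overlap (of its 38.05 mm²) is removed, clipping the outline — 1 connected region; (whole slice rotated 70° about Z — lengths, areas and connectivity unchanged). Overall, the cross-section is a single solid region. Island count = 1.

1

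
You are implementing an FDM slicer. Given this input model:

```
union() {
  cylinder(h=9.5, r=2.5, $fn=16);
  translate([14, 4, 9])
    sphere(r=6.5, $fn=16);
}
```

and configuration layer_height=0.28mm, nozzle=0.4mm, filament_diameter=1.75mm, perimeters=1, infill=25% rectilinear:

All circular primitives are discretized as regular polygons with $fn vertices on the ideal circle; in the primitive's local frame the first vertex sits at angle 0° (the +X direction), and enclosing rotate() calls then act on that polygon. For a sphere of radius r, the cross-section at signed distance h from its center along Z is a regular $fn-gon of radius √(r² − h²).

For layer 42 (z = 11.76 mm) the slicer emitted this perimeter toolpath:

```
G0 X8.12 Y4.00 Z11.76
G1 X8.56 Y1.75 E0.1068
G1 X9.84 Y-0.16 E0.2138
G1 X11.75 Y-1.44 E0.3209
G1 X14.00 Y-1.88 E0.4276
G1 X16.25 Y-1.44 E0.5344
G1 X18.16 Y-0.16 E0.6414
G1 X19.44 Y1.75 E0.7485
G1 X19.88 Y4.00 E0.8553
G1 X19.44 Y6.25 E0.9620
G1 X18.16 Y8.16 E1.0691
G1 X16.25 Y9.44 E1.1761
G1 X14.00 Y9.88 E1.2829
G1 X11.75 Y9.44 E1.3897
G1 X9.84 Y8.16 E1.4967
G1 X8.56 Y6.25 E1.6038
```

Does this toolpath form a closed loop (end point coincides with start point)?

Start point (G0): (8.12, 4.00). End point (last G1): the path does not return to the start — open.

no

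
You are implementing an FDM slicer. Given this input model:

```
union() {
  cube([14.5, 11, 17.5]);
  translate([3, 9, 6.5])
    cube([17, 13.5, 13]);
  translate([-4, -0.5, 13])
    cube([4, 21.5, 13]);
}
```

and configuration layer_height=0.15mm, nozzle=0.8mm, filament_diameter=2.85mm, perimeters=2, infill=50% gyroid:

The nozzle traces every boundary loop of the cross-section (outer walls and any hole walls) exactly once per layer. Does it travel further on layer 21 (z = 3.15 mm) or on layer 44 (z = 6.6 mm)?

Layer 21 (z = 3.15): the cube is present — its section is the full 14.5×11 rectangle (perimeter 51.00 mm); the cube at (3, 9) is not intersected at this z (z outside [6.5, 19.5]); the cube at (-4, -0.5) is not intersected at this z (z outside [13, 26]); Taking the union: only the 14.5×11 cube is present, so the union is just that shape — boundary = 51.00 mm. So its perimeter = 51.00 mm. Layer 44 (z = 6.6): the cube (footprint 14.5×11) is included at this height (perimeter 51.00 mm); the cube at (3, 9) (footprint 17×13.5) is included at this height (perimeter 61.00 mm); the cube at (-4, -0.5) is absent (z outside [13, 26]); Taking the union: the regions partially overlap (shared area 23.00 mm²), so the edge portions inside another operand are dropped and the merged outline is re-measured after clipping — boundary = 85.00 mm. So its perimeter = 85.00 mm. Layer 44 is larger (85.00 vs 51.00 mm).

layer 44 (z = 6.6 mm)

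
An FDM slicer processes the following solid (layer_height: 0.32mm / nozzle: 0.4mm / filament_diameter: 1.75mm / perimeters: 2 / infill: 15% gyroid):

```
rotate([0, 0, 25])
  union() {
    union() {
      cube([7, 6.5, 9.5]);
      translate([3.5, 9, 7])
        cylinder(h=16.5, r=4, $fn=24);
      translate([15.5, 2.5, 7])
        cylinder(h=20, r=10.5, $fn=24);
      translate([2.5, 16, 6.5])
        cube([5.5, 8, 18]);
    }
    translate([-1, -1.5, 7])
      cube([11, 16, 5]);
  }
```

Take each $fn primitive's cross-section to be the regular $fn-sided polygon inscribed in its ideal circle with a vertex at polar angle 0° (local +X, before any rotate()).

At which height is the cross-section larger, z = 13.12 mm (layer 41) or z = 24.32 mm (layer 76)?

Layer 41 (z = 13.12): the cube does not reach this height (z outside [0, 9.5]); the cylinder at (3.5, 9): section is a regular 24-gon, circumradius r=4 (area = (24/2)·4.000²·sin(360°/24) = 49.69 mm²); the r=10.5 cylinder at (15.5, 2.5) contributes a regular 24-gon of circumradius 10.5 (area = (24/2)·10.500²·sin(360°/24) = 342.42 mm²); the 5.5×8 cube at (2.5, 16) contributes its full rectangle (area 44.00 mm²); Combining (union): the regions partially overlap — summed areas 436.11 mm² minus the doubly-counted overlap 2.10 mm² gives 434.01 mm² — area = 434.01 mm²; the cube at (-1, -1.5) does not reach this height (z outside [7, 12]); Merging all regions: only that combined region is present, so the union is just that shape — area = 434.01 mm²; (whole slice rotated 25° about Z — lengths, areas and connectivity unchanged). So its area = 434.01 mm². Layer 76 (z = 24.32): the cube is absent (z outside [0, 9.5]); the cylinder at (3.5, 9) is absent (z outside [7, 23.5]); the cylinder at (15.5, 2.5): section is a regular 24-gon, circumradius r=10.5 (area = (24/2)·10.500²·sin(360°/24) = 342.42 mm²); the 5.5×8 cube at (2.5, 16) contributes its full rectangle (area 44.00 mm²); Merging all regions: the 2 present regions are separate (no shared area or edge), so areas and boundary lengths simply add and each stays a separate island — area = 386.42 mm²; the cube at (-1, -1.5) is not intersected at this z (z outside [7, 12]); Combining (union): only that combined region is present, so the union is just that shape — area = 386.42 mm²; (whole slice rotated 25° about Z — lengths, areas and connectivity unchanged). So its area = 386.42 mm². Layer 41 is larger (434.01 vs 386.42 mm²).

layer 41 (z = 13.12 mm)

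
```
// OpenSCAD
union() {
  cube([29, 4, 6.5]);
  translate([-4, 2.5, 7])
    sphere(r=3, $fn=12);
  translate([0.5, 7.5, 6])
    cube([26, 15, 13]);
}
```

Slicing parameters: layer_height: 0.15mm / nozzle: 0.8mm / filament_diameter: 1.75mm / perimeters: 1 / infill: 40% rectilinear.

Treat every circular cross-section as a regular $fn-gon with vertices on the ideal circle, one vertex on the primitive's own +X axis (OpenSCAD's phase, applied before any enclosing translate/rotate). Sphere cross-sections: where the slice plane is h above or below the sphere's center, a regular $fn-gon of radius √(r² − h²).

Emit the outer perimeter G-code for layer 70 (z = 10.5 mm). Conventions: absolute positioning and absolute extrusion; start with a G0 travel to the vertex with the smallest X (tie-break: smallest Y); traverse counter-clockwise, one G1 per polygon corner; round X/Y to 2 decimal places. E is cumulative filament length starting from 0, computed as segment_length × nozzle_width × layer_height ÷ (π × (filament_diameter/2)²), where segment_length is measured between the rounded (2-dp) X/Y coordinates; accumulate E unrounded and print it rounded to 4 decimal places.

At z = 10.5 mm: the cube is absent (z outside [0, 6.5]); the sphere at (-4, 2.5) is absent (|z−center|=3.500 > r=3); the cube at (0.5, 7.5) (footprint 26×15) is included at this height; Merging all regions: only the 26×15 cube at (0.5, 7.5) is present, so the union is just that shape — 1 connected region. The outline is a single polygon with 4 vertices. Extrusion per mm of travel: 0.8 × 0.15 / (π × 0.875²) = 0.049890. Accumulating E over each segment gives final E = 4.0910.

G0 X0.50 Y7.50 Z10.50
G1 X26.50 Y7.50 E1.2971
G1 X26.50 Y22.50 E2.0455
G1 X0.50 Y22.50 E3.3426
G1 X0.50 Y7.50 E4.0910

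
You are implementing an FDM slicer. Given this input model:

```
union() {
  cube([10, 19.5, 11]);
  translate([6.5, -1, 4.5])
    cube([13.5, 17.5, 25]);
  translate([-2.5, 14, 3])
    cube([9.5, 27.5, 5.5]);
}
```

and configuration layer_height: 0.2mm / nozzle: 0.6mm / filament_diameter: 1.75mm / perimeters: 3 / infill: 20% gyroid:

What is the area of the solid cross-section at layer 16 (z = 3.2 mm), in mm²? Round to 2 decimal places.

417.75 mm²

At z = 3.2 mm: the cube is present — its section is the full 10×19.5 rectangle (area 195.00 mm²); the cube at (6.5, -1) does not reach this height (z outside [4.5, 29.5]); the 9.5×27.5 cube at (-2.5, 14) contributes its full rectangle (area 261.25 mm²); Taking the union: the regions partially overlap — summed areas 456.25 mm² minus the doubly-counted overlap 38.50 mm² gives 417.75 mm² — area = 417.75 mm². Overall, the cross-section is a single solid region. Net area = 417.75 mm².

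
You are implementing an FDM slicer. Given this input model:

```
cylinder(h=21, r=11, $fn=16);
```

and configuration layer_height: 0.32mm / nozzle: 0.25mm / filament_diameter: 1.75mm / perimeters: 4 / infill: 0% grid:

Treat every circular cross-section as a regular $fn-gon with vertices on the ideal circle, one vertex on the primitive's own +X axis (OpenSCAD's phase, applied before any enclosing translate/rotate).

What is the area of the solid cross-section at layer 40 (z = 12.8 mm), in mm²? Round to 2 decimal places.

At z = 12.8 mm: the r=11 cylinder gives a regular 16-gon of circumradius 11 (constant along its height) (area = (16/2)·11.000²·sin(360°/16) = 370.44 mm²). Overall, the cross-section is a single solid region. Net area = 370.44 mm².

370.44 mm²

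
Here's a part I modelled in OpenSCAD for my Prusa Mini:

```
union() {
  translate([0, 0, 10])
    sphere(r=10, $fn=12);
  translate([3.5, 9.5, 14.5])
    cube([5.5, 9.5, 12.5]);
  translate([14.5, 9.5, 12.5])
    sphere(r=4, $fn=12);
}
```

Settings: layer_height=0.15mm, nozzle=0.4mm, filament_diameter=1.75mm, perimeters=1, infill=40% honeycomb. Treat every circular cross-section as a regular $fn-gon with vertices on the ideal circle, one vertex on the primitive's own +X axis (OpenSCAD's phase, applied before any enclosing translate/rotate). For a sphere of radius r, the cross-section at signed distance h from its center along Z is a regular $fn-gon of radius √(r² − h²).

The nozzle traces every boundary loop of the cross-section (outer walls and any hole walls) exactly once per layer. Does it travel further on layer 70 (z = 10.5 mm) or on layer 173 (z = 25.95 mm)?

layer 70 (z = 10.5 mm)

Layer 70 (z = 10.5): the r=10 sphere slices to a regular 12-gon of circumradius 9.987 (√(r²−h²) with h=0.5 from center) (perimeter = 2·12·9.987·sin(180°/12) = 62.04 mm); the cube at (3.5, 9.5) is absent (z outside [14.5, 27]); the r=4 sphere at (14.5, 9.5) slices to a regular 12-gon of circumradius 3.464 (√(r²−h²) with h=2 from center) (perimeter = 2·12·3.464·sin(180°/12) = 21.52 mm); Taking the union: the 2 present regions are separate (no shared area or edge), so areas and boundary lengths simply add and each stays a separate island — boundary = 83.56 mm. So its perimeter = 83.56 mm. Layer 173 (z = 25.95): the sphere does not reach this height (|z−center|=15.950 > r=10); the cube at (3.5, 9.5) (footprint 5.5×9.5) is included at this height (perimeter 30.00 mm); the sphere at (14.5, 9.5) is not intersected at this z (|z−center|=13.450 > r=4); Merging all regions: only the 5.5×9.5 cube at (3.5, 9.5) is present, so the union is just that shape — boundary = 30.00 mm. So its perimeter = 30.00 mm. Layer 70 is larger (83.56 vs 30.00 mm).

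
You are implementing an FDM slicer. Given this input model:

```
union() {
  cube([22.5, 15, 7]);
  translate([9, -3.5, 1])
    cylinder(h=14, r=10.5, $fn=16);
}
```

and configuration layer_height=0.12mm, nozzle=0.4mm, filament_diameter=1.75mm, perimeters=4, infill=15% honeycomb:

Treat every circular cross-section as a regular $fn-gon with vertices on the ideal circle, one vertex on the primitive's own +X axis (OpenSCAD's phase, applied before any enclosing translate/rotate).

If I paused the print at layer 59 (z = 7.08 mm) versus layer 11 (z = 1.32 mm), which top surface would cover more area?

Layer 59 (z = 7.08): the cube does not reach this height (z outside [0, 7]); the r=10.5 cylinder at (9, -3.5) gives a regular 16-gon of circumradius 10.5 (constant along its height) (area = (16/2)·10.500²·sin(360°/16) = 337.53 mm²); Taking the union: only the r=10.5 cylinder at (9, -3.5) is present, so the union is just that shape — area = 337.53 mm². So its area = 337.53 mm². Layer 11 (z = 1.32): the cube is present — its section is the full 22.5×15 rectangle (area 337.50 mm²); the r=10.5 cylinder at (9, -3.5) contributes a regular 16-gon of circumradius 10.5 (area = (16/2)·10.500²·sin(360°/16) = 337.53 mm²); Taking the union: the regions partially overlap — summed areas 675.03 mm² minus the doubly-counted overlap 96.94 mm² gives 578.08 mm² — area = 578.08 mm². So its area = 578.08 mm². Layer 11 is larger (578.08 vs 337.53 mm²).

layer 11 (z = 1.32 mm)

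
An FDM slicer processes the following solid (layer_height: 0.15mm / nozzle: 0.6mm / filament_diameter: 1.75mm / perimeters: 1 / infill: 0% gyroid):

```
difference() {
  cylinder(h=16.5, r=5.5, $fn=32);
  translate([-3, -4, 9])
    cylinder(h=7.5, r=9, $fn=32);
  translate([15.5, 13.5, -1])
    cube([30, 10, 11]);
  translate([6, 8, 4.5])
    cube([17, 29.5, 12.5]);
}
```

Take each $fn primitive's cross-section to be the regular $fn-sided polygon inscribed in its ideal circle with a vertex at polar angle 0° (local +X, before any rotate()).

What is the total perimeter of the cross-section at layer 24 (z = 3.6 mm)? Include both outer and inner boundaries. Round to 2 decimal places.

At z = 3.6 mm: the cylinder: section is a regular 32-gon, circumradius r=5.5 (perimeter = 2·32·5.500·sin(180°/32) = 34.50 mm); the cylinder at (-3, -4) does not reach this height (z outside [9, 16.5]); the cube at (15.5, 13.5) is present — its section is the full 30×10 rectangle (perimeter 80.00 mm); the cube at (6, 8) is absent (z outside [4.5, 17]); Taking the first minus the rest: starting from the r=5.5 cylinder, the 30×10 cube at (15.5, 13.5) misses the remaining region (no effect) — boundary = 34.50 mm. Overall, the cross-section is a single solid region. Total boundary length (outer) = 34.50 mm.

34.50 mm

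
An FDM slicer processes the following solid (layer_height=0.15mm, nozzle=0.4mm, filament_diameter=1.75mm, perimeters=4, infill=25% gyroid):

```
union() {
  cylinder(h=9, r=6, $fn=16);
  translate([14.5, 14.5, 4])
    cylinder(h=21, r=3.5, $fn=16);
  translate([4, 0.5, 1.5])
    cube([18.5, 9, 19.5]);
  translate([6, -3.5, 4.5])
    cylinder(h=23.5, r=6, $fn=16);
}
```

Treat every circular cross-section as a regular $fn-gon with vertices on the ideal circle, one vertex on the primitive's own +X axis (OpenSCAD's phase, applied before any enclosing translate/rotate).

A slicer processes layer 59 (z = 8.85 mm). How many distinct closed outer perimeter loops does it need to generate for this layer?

At z = 8.85 mm: the r=6 cylinder contributes a regular 16-gon of circumradius 6; the cylinder at (14.5, 14.5): section is a regular 16-gon, circumradius r=3.5; the cube at (4, 0.5) is present — its section is the full 18.5×9 rectangle; the cylinder at (6, -3.5): section is a regular 16-gon, circumradius r=6; Merging all regions: the regions partially overlap (shared area 44.16 mm²), so overlapping operands fuse into one piece — 2 connected regions. The result has 2 disconnected regions.

2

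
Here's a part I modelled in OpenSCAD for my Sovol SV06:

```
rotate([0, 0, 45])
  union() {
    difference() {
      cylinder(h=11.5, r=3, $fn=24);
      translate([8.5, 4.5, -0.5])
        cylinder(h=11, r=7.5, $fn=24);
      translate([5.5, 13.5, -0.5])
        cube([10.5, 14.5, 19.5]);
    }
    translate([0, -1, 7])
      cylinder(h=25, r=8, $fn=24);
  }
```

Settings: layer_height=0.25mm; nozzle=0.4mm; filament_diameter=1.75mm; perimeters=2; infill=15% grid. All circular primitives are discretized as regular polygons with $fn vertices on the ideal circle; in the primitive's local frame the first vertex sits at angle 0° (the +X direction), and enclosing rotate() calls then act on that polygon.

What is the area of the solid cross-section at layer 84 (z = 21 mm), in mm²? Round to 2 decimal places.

At z = 21 mm: the cylinder is absent (z outside [0, 11.5]); the cylinder at (8.5, 4.5) does not reach this height (z outside [-0.5, 10.5]); the cube at (5.5, 13.5) is not intersected at this z (z outside [-0.5, 19]); After the difference (first − rest): the first operand is absent here, so nothing remains; the r=8 cylinder at (0, -1) gives a regular 24-gon of circumradius 8 (constant along its height) (area = (24/2)·8.000²·sin(360°/24) = 198.77 mm²); Taking the union: only the r=8 cylinder at (0, -1) is present, so the union is just that shape — area = 198.77 mm²; (whole slice rotated 45° about Z — lengths, areas and connectivity unchanged). Overall, the cross-section is a single solid region. Net area = 198.77 mm².

198.77 mm²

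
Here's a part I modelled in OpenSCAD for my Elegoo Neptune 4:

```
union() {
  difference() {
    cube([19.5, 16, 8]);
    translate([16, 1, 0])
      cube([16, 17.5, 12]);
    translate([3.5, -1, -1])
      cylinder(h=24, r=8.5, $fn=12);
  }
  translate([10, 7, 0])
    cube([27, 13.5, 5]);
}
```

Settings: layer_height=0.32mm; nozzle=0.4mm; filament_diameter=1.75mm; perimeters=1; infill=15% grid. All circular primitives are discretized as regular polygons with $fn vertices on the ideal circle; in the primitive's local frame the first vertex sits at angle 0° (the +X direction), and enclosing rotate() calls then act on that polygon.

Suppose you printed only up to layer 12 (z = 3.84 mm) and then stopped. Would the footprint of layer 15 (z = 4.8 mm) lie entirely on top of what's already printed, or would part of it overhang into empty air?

Compare the two slices. At z = 3.84: the 19.5×16 cube contributes its full rectangle (area 312.00 mm²); the 16×17.5 cube at (16, 1) contributes its full rectangle (area 280.00 mm²); the r=8.5 cylinder at (3.5, -1) gives a regular 12-gon of circumradius 8.5 (constant along its height) (area = (12/2)·8.500²·sin(360°/12) = 216.75 mm²); Taking the first minus the rest: starting from the 19.5×16 cube (312.00 mm²), the 16×17.5 cube at (16, 1) partially overlaps it — only the 52.50 mm² overlap (of its 280.00 mm²) is removed, clipping the outline; the r=8.5 cylinder at (3.5, -1) partially overlaps it — only the 70.43 mm² overlap (of its 216.75 mm²) is removed, clipping the outline — area = 189.07 mm²; the cube at (10, 7) (footprint 27×13.5) is included at this height (area 364.50 mm²); Combining (union): the regions partially overlap — summed areas 553.57 mm² minus the doubly-counted overlap 54.00 mm² gives 499.57 mm² — area = 499.57 mm². At z = 4.8: the 19.5×16 cube contributes its full rectangle (area 312.00 mm²); the cube at (16, 1) is present — its section is the full 16×17.5 rectangle (area 280.00 mm²); the r=8.5 cylinder at (3.5, -1) contributes a regular 12-gon of circumradius 8.5 (area = (12/2)·8.500²·sin(360°/12) = 216.75 mm²); After the difference (first − rest): starting from the 19.5×16 cube (312.00 mm²), the 16×17.5 cube at (16, 1) partially overlaps it — only the 52.50 mm² overlap (of its 280.00 mm²) is removed, clipping the outline; the r=8.5 cylinder at (3.5, -1) partially overlaps it — only the 70.43 mm² overlap (of its 216.75 mm²) is removed, clipping the outline — area = 189.07 mm²; the 27×13.5 cube at (10, 7) contributes its full rectangle (area 364.50 mm²); Taking the union: the regions partially overlap — summed areas 553.57 mm² minus the doubly-counted overlap 54.00 mm² gives 499.57 mm² — area = 499.57 mm². Checking containment: the cross-section at z = 4.8 is a subset of the cross-section at z = 3.84.

entirely on top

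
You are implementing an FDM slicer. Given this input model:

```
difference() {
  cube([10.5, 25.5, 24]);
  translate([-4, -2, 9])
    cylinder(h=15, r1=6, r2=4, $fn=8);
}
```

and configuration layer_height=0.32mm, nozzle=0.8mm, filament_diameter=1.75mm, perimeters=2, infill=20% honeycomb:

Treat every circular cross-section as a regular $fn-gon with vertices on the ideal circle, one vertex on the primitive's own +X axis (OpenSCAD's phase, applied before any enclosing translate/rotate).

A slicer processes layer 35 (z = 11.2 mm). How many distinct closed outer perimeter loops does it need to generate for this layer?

At z = 11.2 mm: the cube is present — its section is the full 10.5×25.5 rectangle; the cone at (-4, -2) (r1=6→r2=4) has section circumradius 5.707 here — a regular 8-gon; After the difference (first − rest): starting from the 10.5×25.5 cube, the cone at (-4, -2) partially overlaps it — only the 0.93 mm² overlap (of its 92.11 mm²) is removed, clipping the outline — 1 connected region. The result has 1 disconnected region.

1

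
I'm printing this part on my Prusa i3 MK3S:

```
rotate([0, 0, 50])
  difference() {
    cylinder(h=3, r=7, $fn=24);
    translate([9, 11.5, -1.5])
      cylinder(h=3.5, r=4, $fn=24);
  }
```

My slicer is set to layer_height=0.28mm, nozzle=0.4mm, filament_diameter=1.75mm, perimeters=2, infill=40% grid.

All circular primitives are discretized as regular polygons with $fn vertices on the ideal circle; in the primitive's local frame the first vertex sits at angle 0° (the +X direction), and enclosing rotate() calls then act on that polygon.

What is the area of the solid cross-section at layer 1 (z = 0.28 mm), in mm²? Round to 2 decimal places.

152.19 mm²

At z = 0.28 mm: the cylinder: section is a regular 24-gon, circumradius r=7 (area = (24/2)·7.000²·sin(360°/24) = 152.19 mm²); the r=4 cylinder at (9, 11.5) contributes a regular 24-gon of circumradius 4 (area = (24/2)·4.000²·sin(360°/24) = 49.69 mm²); Subtracting the remaining from the first: starting from the r=7 cylinder (152.19 mm²), the r=4 cylinder at (9, 11.5) misses the remaining region (no effect) — area = 152.19 mm²; (rotated 50° about Z; rotation is an isometry so areas/perimeters/island counts are preserved). Overall, the cross-section is a single solid region. Net area = 152.19 mm².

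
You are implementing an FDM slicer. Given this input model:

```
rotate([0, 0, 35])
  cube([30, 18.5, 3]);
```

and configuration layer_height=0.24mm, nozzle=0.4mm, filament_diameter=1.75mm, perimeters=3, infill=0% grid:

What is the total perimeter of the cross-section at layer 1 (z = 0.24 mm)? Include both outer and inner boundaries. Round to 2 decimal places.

At z = 0.24 mm: the cube is present — its section is the full 30×18.5 rectangle (perimeter 97.00 mm); (whole slice rotated 35° about Z — lengths, areas and connectivity unchanged). Overall, the cross-section is a single solid region. Total boundary length (outer) = 97.00 mm.

97.00 mm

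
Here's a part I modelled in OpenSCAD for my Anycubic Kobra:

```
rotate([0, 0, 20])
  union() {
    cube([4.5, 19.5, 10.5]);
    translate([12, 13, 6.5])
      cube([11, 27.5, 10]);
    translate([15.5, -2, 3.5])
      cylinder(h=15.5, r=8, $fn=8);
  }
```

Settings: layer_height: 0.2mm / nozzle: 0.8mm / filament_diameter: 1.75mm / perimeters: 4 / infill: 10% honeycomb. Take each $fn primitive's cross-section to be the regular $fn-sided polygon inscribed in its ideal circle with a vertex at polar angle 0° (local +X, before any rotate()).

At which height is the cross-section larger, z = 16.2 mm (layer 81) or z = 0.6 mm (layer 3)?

layer 81 (z = 16.2 mm)

Layer 81 (z = 16.2): the cube is absent (z outside [0, 10.5]); the cube at (12, 13) (footprint 11×27.5) is included at this height (area 302.50 mm²); the r=8 cylinder at (15.5, -2) gives a regular 8-gon of circumradius 8 (constant along its height) (area = (8/2)·8.000²·sin(360°/8) = 181.02 mm²); Merging all regions: the 2 present regions are separate (no shared area or edge), so areas and boundary lengths simply add and each stays a separate island — area = 483.52 mm²; (whole slice rotated 20° about Z — lengths, areas and connectivity unchanged). So its area = 483.52 mm². Layer 3 (z = 0.6): the cube is present — its section is the full 4.5×19.5 rectangle (area 87.75 mm²); the cube at (12, 13) is absent (z outside [6.5, 16.5]); the cylinder at (15.5, -2) is not intersected at this z (z outside [3.5, 19]); Combining (union): only the 4.5×19.5 cube is present, so the union is just that shape — area = 87.75 mm²; (rotated 20° about Z; rotation is an isometry so areas/perimeters/island counts are preserved). So its area = 87.75 mm². Layer 81 is larger (483.52 vs 87.75 mm²).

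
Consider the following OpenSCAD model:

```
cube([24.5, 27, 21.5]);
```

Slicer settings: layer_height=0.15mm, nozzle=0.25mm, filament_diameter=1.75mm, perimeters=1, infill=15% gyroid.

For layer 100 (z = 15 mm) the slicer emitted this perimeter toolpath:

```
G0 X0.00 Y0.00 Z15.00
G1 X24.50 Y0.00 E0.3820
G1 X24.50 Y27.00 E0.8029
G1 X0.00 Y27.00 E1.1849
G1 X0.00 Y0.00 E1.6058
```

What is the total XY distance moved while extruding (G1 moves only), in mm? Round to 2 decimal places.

Sum the Euclidean lengths of each G1 segment: total = 103.00 mm.

103.00 mm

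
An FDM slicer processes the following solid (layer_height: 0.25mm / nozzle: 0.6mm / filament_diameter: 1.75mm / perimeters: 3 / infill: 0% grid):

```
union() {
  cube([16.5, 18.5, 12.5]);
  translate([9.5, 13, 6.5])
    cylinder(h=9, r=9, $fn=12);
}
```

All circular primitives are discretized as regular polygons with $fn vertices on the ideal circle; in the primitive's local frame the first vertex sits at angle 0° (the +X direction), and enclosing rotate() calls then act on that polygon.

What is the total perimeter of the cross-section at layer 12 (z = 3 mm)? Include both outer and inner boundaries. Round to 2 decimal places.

At z = 3 mm: the cube (footprint 16.5×18.5) is included at this height (perimeter 70.00 mm); the cylinder at (9.5, 13) is not intersected at this z (z outside [6.5, 15.5]); Taking the union: only the 16.5×18.5 cube is present, so the union is just that shape — boundary = 70.00 mm. Overall, the cross-section is a single solid region. Total boundary length (outer) = 70.00 mm.

70.00 mm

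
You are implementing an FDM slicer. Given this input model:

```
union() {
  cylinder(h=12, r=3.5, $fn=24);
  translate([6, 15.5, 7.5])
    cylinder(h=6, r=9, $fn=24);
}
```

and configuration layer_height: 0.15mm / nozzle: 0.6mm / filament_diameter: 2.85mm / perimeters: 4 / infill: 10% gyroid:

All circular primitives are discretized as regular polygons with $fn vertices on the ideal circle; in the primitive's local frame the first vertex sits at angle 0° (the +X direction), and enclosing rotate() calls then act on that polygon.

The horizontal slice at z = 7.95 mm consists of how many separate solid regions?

2

At z = 7.95 mm: the r=3.5 cylinder contributes a regular 24-gon of circumradius 3.5; the r=9 cylinder at (6, 15.5) contributes a regular 24-gon of circumradius 9; Taking the union: the 2 present regions are separate (no shared area or edge), so areas and boundary lengths simply add and each stays a separate island — 2 connected regions. The result has 2 disconnected regions.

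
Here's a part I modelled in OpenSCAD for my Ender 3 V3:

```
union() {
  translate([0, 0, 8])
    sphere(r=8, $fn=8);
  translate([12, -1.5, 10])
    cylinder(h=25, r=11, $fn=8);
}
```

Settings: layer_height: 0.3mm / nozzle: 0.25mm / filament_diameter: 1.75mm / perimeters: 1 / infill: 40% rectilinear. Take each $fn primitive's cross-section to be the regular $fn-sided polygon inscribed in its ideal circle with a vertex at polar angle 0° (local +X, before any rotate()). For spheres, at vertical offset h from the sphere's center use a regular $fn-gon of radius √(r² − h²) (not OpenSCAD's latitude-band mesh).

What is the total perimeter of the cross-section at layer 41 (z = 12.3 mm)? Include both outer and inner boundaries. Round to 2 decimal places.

At z = 12.3 mm: the r=8 sphere contributes a regular 8-gon of circumradius √(8²−4.3²) = 6.746 (perimeter = 2·8·6.746·sin(180°/8) = 41.31 mm); the r=11 cylinder at (12, -1.5) gives a regular 8-gon of circumradius 11 (constant along its height) (perimeter = 2·8·11.000·sin(180°/8) = 67.35 mm); Merging all regions: the regions partially overlap (shared area 36.31 mm²), so the edge portions inside another operand are dropped and the merged outline is re-measured after clipping — boundary = 83.32 mm. Overall, the cross-section is a single solid region. Total boundary length (outer) = 83.32 mm.

83.32 mm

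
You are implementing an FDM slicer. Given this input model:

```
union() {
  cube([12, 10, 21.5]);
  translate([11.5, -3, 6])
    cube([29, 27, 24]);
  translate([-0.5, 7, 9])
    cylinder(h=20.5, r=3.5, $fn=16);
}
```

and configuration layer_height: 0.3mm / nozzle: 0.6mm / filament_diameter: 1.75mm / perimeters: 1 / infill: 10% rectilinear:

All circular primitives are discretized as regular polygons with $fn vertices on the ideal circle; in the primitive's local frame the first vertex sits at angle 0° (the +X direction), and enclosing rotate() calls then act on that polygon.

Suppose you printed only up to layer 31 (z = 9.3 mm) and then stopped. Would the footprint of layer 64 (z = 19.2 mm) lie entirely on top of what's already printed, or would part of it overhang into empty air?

entirely on top

Compare the two slices. At z = 9.3: the 12×10 cube contributes its full rectangle (area 120.00 mm²); the 29×27 cube at (11.5, -3) contributes its full rectangle (area 783.00 mm²); the r=3.5 cylinder at (-0.5, 7) contributes a regular 16-gon of circumradius 3.5 (area = (16/2)·3.500²·sin(360°/16) = 37.50 mm²); Combining (union): the regions partially overlap — summed areas 940.50 mm² minus the doubly-counted overlap 19.99 mm² gives 920.51 mm² — area = 920.51 mm². At z = 19.2: the cube (footprint 12×10) is included at this height (area 120.00 mm²); the cube at (11.5, -3) (footprint 29×27) is included at this height (area 783.00 mm²); the r=3.5 cylinder at (-0.5, 7) contributes a regular 16-gon of circumradius 3.5 (area = (16/2)·3.500²·sin(360°/16) = 37.50 mm²); Combining (union): the regions partially overlap — summed areas 940.50 mm² minus the doubly-counted overlap 19.99 mm² gives 920.51 mm² — area = 920.51 mm². Checking containment: the cross-section at z = 19.2 is a subset of the cross-section at z = 9.3.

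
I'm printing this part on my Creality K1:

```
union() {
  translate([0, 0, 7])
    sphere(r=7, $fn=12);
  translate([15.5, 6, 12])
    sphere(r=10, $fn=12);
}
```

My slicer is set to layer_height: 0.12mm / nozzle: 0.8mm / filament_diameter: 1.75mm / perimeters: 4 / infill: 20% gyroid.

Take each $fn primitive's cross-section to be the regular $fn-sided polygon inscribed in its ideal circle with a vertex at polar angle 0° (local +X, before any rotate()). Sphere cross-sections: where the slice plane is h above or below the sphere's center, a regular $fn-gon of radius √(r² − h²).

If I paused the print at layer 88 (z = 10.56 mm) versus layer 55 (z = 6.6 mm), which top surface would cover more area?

layer 88 (z = 10.56 mm)

Layer 88 (z = 10.56): the r=7 sphere slices to a regular 12-gon of circumradius 6.027 (√(r²−h²) with h=3.56 from center) (area = (12/2)·6.027²·sin(360°/12) = 108.98 mm²); the r=10 sphere at (15.5, 6) contributes a regular 12-gon of circumradius √(10²−1.44²) = 9.896 (area = (12/2)·9.896²·sin(360°/12) = 293.78 mm²); Merging all regions: the 2 present regions are separate (no shared area or edge), so areas and boundary lengths simply add and each stays a separate island — area = 402.76 mm². So its area = 402.76 mm². Layer 55 (z = 6.6): the sphere: section is a regular 12-gon, circumradius = √(r²−h²) = √(7²−0.4²) = 6.989 (area = (12/2)·6.989²·sin(360°/12) = 146.52 mm²); the r=10 sphere at (15.5, 6) contributes a regular 12-gon of circumradius √(10²−5.4²) = 8.417 (area = (12/2)·8.417²·sin(360°/12) = 212.52 mm²); Combining (union): the 2 present regions are separate (no shared area or edge), so areas and boundary lengths simply add and each stays a separate island — area = 359.04 mm². So its area = 359.04 mm². Layer 88 is larger (402.76 vs 359.04 mm²).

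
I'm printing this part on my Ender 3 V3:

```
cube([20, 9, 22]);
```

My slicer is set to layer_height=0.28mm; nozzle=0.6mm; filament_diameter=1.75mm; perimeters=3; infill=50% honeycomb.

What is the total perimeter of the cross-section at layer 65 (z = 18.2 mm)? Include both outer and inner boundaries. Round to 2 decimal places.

58.00 mm

At z = 18.2 mm: the cube is present — its section is the full 20×9 rectangle (perimeter 58.00 mm). Overall, the cross-section is a single solid region. Total boundary length (outer) = 58.00 mm.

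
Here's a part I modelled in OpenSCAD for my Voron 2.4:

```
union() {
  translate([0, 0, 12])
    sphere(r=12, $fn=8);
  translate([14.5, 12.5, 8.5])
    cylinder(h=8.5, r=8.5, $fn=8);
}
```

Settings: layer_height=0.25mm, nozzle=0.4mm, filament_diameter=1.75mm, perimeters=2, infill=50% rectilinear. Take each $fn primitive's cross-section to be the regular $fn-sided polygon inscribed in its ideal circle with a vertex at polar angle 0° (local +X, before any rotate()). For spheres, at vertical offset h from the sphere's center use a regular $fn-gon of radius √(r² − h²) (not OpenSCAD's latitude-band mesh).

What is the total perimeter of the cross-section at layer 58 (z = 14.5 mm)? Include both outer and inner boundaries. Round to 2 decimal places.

117.92 mm

At z = 14.5 mm: the r=12 sphere contributes a regular 8-gon of circumradius √(12²−2.5²) = 11.737 (perimeter = 2·8·11.737·sin(180°/8) = 71.86 mm); the r=8.5 cylinder at (14.5, 12.5) contributes a regular 8-gon of circumradius 8.5 (perimeter = 2·8·8.500·sin(180°/8) = 52.04 mm); Merging all regions: the regions partially overlap (shared area 1.17 mm²), so the edge portions inside another operand are dropped and the merged outline is re-measured after clipping — boundary = 117.92 mm. Overall, the cross-section is a single solid region. Total boundary length (outer) = 117.92 mm.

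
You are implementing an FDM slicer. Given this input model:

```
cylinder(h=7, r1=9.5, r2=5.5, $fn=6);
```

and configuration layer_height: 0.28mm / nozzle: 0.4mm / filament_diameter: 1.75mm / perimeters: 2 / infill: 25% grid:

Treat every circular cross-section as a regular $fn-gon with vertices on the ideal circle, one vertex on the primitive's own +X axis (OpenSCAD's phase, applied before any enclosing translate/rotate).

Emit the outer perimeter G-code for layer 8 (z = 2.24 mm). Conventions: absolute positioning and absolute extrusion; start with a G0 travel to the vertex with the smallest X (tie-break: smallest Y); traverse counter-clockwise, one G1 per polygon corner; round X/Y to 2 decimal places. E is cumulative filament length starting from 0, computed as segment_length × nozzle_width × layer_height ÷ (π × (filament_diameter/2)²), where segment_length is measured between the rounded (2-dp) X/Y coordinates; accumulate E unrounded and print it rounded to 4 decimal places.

At z = 2.24 mm: the cone (r1=9.5→r2=5.5) has section circumradius 8.220 here — a regular 6-gon. The outline is a single polygon with 6 vertices. Extrusion per mm of travel: 0.4 × 0.28 / (π × 0.875²) = 0.046564. Accumulating E over each segment gives final E = 2.2968.

G0 X-8.22 Y0.00 Z2.24
G1 X-4.11 Y-7.12 E0.3828
G1 X4.11 Y-7.12 E0.7656
G1 X8.22 Y0.00 E1.1484
G1 X4.11 Y7.12 E1.5312
G1 X-4.11 Y7.12 E1.9139
G1 X-8.22 Y0.00 E2.2968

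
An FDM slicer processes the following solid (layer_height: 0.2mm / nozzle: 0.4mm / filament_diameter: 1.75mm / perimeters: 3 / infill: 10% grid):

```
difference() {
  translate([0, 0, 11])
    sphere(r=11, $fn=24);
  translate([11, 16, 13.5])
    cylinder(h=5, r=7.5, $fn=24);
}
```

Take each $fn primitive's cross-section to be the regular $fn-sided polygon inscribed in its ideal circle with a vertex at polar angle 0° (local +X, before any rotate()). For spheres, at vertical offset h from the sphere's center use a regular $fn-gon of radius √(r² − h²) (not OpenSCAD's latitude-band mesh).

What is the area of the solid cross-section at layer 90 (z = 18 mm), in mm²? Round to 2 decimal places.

223.62 mm²

At z = 18 mm: the r=11 sphere contributes a regular 24-gon of circumradius √(11²−7²) = 8.485 (area = (24/2)·8.485²·sin(360°/24) = 223.62 mm²); the cylinder at (11, 16): section is a regular 24-gon, circumradius r=7.5 (area = (24/2)·7.500²·sin(360°/24) = 174.70 mm²); Taking the first minus the rest: starting from the r=11 sphere (223.62 mm²), the r=7.5 cylinder at (11, 16) misses the remaining region (no effect) — area = 223.62 mm². Overall, the cross-section is a single solid region. Net area = 223.62 mm².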